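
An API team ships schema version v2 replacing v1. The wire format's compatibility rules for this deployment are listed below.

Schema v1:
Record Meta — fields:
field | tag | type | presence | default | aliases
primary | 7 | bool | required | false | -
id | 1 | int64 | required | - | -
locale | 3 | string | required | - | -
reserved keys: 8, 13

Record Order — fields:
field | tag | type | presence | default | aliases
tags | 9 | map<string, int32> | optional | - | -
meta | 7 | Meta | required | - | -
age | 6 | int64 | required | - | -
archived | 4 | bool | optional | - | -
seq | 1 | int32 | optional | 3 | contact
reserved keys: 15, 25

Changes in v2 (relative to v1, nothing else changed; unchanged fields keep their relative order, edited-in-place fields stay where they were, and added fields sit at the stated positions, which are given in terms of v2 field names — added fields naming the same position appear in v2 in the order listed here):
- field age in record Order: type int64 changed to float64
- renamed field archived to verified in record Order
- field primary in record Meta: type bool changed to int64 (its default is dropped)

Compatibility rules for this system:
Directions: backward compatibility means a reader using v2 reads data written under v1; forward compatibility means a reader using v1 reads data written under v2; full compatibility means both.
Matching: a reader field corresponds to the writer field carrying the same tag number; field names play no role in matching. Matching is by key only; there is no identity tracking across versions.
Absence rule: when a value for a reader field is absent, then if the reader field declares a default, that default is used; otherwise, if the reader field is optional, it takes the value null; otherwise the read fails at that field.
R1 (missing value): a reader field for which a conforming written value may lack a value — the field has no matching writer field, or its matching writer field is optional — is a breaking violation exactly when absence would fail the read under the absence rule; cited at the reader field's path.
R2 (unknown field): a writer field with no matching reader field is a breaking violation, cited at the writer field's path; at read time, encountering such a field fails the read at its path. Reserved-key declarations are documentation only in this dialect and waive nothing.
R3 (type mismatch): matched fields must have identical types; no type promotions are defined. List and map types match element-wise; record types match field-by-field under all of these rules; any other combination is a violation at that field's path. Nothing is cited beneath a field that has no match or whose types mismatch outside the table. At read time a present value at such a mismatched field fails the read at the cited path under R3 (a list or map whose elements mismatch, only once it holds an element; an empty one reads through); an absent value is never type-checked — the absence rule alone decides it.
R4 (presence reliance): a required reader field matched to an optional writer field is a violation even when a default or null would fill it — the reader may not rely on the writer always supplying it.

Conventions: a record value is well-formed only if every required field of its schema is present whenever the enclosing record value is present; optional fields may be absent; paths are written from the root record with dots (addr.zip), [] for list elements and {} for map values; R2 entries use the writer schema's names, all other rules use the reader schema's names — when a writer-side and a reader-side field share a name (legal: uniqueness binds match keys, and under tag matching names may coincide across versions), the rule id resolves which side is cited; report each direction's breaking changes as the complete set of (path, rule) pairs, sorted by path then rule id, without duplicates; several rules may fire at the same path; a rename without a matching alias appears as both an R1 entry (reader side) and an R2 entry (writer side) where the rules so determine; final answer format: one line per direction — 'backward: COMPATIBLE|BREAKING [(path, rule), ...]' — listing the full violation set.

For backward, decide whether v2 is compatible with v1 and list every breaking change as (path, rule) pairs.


the writer's type comes first in each Order pair
checking backward for Order: reader v2 against writer v1:
  writer optional, map<string, int32> -> map<string, int32>: reader tags maps from writer tags
  writer required, Meta -> Meta: reader meta maps from writer meta
  writer required, int64 -> float64: reader age maps from writer age
  writer optional, bool -> bool: reader verified maps from writer archived
  writer optional, int32 -> int32: reader seq maps from writer seq
  writer required, bool -> int64: reader meta.primary maps from writer meta.primary
  writer required, int64 -> int64: reader meta.id maps from writer meta.id
  writer required, string -> string: reader meta.locale maps from writer meta.locale
  rule R3 violated at age
  rule R3 violated at meta.primary
  backward on Order therefore BREAKING (2)
ruling out the remaining Order differences:
  renamed field archived to verified in record Order -> no rule fires on it in Order's dialect; the asked verdict holds

backward: BREAKING [(age, R3), (meta.primary, R3)]


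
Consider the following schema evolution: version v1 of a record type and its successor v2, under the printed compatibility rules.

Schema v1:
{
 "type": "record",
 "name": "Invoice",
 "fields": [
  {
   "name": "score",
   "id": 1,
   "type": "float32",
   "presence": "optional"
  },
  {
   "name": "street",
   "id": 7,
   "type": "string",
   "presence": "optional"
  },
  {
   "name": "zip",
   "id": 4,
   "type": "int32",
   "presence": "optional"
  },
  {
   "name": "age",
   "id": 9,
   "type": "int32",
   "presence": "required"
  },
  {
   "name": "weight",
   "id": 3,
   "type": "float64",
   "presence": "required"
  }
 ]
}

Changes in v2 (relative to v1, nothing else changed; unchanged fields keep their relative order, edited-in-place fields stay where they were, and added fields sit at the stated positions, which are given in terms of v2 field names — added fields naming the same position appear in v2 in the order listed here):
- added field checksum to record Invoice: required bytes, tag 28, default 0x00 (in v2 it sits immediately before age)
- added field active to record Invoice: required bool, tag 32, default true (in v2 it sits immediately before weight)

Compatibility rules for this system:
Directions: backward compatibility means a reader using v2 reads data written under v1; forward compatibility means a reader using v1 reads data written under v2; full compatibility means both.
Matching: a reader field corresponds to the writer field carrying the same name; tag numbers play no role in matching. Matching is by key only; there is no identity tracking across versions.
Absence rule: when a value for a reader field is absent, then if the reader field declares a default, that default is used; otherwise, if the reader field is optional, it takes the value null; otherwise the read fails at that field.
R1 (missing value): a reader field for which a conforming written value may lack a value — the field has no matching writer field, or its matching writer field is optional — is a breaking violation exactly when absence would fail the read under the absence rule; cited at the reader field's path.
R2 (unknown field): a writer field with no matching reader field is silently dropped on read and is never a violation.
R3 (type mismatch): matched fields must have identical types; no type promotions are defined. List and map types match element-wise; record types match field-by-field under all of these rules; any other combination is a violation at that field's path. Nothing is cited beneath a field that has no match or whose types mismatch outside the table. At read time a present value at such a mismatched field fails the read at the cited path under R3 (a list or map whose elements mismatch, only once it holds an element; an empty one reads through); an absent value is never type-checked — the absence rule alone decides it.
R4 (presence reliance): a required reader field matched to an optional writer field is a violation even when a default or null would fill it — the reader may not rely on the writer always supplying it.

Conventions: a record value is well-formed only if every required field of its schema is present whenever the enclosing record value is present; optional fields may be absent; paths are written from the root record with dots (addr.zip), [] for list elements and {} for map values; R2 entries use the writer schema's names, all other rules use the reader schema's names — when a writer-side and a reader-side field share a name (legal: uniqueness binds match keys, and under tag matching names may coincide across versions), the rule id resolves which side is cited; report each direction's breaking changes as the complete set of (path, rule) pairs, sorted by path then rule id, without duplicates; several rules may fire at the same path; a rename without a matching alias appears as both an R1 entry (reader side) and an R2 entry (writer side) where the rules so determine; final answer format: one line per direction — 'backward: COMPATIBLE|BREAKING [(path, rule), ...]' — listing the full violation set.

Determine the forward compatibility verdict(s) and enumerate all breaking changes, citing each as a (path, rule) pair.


forward: COMPATIBLE []

each type pair in Invoice: writer, then reader
forward pass over Invoice, reader schema v1, writer schema v2:
  score: paired with writer score (float32 -> float32; writer optional)
  street: paired with writer street (string -> string; writer optional)
  zip: paired with writer zip (int32 -> int32; writer optional)
  age: paired with writer age (int32 -> int32; writer required)
  weight: paired with writer weight (float64 -> float64; writer required)
  writer checksum: unknown to reader
  writer active: unknown to reader
  => forward verdict for Invoice: COMPATIBLE, no violations
remaining Invoice differences; none change what is asked:
  added field active to record Invoice: required bool, tag 32, default true (in v2 it sits immediately before weight) -> fires no rule on Invoice, leaving the asked answer as it is
  added field checksum to record Invoice: required bytes, tag 28, default 0x00 (in v2 it sits immediately before age) -> fires no rule on Invoice, leaving the asked answer as it is


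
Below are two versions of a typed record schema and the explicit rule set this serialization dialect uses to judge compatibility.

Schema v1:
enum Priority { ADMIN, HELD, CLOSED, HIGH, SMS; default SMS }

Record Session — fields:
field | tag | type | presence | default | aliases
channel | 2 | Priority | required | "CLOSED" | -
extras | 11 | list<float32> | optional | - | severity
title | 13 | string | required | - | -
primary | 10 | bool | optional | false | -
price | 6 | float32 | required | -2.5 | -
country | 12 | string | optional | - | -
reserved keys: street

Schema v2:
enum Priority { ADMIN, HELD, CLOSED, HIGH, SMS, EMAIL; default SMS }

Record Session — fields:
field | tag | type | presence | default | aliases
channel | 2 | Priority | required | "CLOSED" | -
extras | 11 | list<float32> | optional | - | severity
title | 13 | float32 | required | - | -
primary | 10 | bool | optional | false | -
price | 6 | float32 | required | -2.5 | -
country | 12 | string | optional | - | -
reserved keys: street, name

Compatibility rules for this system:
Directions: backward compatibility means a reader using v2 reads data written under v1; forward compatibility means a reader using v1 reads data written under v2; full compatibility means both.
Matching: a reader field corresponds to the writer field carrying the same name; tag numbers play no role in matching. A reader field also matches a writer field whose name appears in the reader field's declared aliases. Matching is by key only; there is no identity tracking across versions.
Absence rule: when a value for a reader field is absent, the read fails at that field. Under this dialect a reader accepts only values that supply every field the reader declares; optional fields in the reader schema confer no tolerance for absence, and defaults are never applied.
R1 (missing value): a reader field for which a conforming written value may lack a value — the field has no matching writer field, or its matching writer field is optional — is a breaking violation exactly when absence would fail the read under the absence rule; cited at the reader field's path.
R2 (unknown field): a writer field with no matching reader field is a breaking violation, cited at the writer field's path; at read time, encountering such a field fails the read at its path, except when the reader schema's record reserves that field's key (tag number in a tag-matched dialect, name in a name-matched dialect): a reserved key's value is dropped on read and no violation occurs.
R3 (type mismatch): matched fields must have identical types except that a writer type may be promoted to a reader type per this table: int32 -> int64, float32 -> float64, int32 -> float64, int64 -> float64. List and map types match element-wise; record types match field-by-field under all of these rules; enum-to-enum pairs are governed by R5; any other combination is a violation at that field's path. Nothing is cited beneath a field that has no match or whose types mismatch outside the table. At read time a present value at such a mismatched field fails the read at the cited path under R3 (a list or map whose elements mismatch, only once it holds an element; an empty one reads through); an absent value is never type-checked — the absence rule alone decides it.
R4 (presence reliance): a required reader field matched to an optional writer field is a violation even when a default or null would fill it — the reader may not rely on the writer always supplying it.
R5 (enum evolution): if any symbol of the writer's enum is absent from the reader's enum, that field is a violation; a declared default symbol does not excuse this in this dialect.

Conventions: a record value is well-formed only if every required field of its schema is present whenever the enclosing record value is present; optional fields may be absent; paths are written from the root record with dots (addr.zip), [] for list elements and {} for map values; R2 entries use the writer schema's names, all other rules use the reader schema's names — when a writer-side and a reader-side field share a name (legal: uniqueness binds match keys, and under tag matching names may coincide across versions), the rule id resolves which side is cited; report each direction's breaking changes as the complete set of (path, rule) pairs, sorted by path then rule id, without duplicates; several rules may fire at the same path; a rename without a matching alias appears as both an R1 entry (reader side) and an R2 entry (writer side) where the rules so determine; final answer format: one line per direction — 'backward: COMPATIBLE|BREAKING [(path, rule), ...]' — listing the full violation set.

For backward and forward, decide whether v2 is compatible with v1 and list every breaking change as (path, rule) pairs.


backward: BREAKING [(country, R1), (extras, R1), (primary, R1), (title, R3)]; forward: BREAKING [(channel, R5), (country, R1), (extras, R1), (primary, R1), (title, R3)]

arrows below run writer -> reader for Session
backward analysis of Session with v2 as reader and v1 as writer:
  channel <- channel (Priority -> Priority, writer required)
  extras <- extras (list<float32> -> list<float32>, writer optional)
  title <- title (string -> float32, writer required)
  primary <- primary (bool -> bool, writer optional)
  price <- price (float32 -> float32, writer required)
  country <- country (string -> string, writer optional)
  R1 fires at country
  R1 fires at extras
  R1 fires at primary
  R3 fires at title
  => backward verdict for Session: BREAKING, 4 violation(s)
forward analysis of Session with v1 as reader and v2 as writer:
  channel <- channel (Priority -> Priority, writer required)
  extras <- extras (list<float32> -> list<float32>, writer optional)
  title <- title (float32 -> string, writer required)
  primary <- primary (bool -> bool, writer optional)
  price <- price (float32 -> float32, writer required)
  country <- country (string -> string, writer optional)
  R5 fires at channel
  R1 fires at country
  R1 fires at extras
  R1 fires at primary
  R3 fires at title
  => forward verdict for Session: BREAKING, 5 violation(s)


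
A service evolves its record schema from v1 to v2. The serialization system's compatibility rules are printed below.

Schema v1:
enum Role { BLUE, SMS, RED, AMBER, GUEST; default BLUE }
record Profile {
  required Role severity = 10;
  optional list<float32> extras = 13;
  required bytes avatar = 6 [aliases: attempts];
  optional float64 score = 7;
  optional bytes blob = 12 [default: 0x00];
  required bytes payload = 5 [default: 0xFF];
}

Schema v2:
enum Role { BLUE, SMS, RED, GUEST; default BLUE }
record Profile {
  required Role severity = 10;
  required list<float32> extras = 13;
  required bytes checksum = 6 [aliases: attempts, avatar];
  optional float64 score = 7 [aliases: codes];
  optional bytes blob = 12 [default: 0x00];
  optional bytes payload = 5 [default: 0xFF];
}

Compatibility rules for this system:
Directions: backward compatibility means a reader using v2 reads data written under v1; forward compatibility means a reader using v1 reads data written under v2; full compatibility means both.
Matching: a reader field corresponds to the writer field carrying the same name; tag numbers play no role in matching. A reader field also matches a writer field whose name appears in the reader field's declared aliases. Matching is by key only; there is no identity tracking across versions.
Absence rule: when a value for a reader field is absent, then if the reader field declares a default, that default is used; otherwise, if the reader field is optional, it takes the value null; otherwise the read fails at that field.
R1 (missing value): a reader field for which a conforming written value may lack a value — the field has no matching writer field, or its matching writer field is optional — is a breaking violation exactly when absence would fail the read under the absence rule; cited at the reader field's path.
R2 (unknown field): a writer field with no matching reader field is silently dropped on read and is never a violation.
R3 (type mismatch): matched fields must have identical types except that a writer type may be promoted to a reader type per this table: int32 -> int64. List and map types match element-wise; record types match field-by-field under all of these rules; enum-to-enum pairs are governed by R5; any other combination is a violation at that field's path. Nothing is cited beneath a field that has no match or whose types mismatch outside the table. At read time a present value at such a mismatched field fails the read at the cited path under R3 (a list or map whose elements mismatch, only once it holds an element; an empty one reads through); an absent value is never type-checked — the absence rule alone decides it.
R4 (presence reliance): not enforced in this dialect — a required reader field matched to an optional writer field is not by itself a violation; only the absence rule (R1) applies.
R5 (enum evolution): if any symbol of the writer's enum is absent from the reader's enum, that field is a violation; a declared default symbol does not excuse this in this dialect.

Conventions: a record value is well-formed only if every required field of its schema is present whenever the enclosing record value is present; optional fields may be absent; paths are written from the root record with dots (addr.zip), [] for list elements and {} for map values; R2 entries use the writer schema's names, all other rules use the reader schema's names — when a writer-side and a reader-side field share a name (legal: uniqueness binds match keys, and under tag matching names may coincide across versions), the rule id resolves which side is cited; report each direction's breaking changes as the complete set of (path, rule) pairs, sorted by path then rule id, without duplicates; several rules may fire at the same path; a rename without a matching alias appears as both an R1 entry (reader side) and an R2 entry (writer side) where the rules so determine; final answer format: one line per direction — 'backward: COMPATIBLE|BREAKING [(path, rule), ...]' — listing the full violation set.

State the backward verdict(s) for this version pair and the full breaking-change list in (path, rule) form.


arrows below run writer -> reader for Profile
backward for Profile (reader v2, writer v1):
  severity: Role -> Role, writer required; from severity
  extras: list<float32> -> list<float32>, writer optional; from extras
  checksum: bytes -> bytes, writer required; from avatar
  score: float64 -> float64, writer optional; from score
  blob: bytes -> bytes, writer optional; from blob
  payload: bytes -> bytes, writer required; from payload
  R1 fires at extras
  R5 fires at severity
  => backward verdict for Profile: BREAKING, 2 violation(s)
checking off the Profile differences that do not matter here:
  renamed field avatar to checksum in record Profile (alias avatar declared on the renamed field) -> matters only for Profile's forward compatibility — outside the asked direction
  field payload in record Profile: required changed to optional -> inert for the asked Profile verdict: nothing fires

backward: BREAKING [(extras, R1), (severity, R5)]


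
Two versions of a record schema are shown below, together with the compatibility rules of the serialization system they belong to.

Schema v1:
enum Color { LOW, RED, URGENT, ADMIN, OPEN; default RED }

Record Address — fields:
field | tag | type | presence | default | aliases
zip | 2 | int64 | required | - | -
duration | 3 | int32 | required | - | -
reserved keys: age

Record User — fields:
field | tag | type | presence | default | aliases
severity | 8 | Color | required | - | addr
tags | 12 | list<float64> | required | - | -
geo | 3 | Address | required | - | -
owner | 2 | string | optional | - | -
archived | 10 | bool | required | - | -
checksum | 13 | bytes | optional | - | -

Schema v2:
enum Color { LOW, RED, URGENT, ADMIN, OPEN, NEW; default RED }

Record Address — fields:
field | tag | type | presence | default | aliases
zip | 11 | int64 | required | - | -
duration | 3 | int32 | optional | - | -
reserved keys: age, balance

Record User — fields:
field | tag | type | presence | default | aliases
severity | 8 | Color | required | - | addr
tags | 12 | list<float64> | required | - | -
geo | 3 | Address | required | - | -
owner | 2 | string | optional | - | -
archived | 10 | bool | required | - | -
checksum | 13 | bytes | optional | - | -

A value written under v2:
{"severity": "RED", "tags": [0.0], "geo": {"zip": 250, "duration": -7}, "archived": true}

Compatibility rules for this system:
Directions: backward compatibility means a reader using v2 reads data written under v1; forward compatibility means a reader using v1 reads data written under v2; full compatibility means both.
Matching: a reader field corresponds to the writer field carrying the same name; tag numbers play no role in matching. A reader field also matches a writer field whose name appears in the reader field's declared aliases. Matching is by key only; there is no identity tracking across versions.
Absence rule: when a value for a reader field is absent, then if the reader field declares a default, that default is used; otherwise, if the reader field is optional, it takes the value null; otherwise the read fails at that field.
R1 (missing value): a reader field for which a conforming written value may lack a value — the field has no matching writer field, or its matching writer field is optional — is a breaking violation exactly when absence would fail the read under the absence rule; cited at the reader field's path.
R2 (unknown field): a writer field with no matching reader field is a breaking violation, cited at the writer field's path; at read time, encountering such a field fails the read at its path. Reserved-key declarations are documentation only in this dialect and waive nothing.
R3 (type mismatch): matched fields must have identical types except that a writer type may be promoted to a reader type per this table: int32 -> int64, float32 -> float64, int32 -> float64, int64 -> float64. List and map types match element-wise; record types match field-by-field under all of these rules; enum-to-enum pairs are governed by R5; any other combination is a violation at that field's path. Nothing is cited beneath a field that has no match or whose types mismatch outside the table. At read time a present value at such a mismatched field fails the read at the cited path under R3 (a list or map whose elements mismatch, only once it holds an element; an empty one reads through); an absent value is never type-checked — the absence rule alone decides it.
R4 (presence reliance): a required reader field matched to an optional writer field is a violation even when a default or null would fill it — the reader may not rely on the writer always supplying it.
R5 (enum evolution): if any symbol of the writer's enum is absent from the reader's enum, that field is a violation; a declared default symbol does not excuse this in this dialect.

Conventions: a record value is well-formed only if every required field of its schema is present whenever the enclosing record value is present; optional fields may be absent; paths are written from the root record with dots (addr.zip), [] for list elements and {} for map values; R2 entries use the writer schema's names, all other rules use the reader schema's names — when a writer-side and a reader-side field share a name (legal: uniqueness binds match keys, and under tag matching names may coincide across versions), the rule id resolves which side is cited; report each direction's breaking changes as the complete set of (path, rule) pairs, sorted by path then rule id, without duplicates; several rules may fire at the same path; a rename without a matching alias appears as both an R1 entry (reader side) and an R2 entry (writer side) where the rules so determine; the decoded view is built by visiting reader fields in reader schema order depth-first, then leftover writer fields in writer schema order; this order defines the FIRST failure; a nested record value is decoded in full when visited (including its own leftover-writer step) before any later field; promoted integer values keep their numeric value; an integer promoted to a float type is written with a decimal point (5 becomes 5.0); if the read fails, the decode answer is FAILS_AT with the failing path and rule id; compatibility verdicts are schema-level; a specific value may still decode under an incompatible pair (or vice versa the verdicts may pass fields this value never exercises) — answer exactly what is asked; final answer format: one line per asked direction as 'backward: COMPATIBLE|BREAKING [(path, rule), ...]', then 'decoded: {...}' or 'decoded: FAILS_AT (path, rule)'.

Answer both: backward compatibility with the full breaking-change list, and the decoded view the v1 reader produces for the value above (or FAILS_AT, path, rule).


in User below, arrows point writer -> reader
backward pass over User, reader schema v2, writer schema v1:
  Color -> Color, writer required: severity aligns to severity
  list<float64> -> list<float64>, writer required: tags aligns to tags
  Address -> Address, writer required: geo aligns to geo
  string -> string, writer optional: owner aligns to owner
  bool -> bool, writer required: archived aligns to archived
  bytes -> bytes, writer optional: checksum aligns to checksum
  int64 -> int64, writer required: geo.zip aligns to geo.zip
  int32 -> int32, writer required: geo.duration aligns to geo.duration
  nothing fires on User: backward is COMPATIBLE
decode walk for User under reader schema v1:
  severity := "RED"
  tags := [0.0]
  geo.zip := 250
  geo.duration := -7
  owner := null (absent, optional -> null)
  archived := true
  checksum := null (absent, optional -> null)
  => decoded: {"severity": "RED", "tags": [0.0], "geo": {"zip": 250, "duration": -7}, "owner": null, "archived": true, "checksum": null}
the other User changes do not affect what is asked:
  field zip in record Address: tag 2 changed to 11 -> triggers nothing under User's printed rules — same verdict
  enum Color (field severity in record User): symbol NEW added -> affects forward compatibility only, which is not asked
  field duration in record Address: required changed to optional -> affects forward compatibility only, which is not asked

backward: COMPATIBLE []; decoded: {"severity": "RED", "tags": [0.0], "geo": {"zip": 250, "duration": -7}, "owner": null, "archived": true, "checksum": null}


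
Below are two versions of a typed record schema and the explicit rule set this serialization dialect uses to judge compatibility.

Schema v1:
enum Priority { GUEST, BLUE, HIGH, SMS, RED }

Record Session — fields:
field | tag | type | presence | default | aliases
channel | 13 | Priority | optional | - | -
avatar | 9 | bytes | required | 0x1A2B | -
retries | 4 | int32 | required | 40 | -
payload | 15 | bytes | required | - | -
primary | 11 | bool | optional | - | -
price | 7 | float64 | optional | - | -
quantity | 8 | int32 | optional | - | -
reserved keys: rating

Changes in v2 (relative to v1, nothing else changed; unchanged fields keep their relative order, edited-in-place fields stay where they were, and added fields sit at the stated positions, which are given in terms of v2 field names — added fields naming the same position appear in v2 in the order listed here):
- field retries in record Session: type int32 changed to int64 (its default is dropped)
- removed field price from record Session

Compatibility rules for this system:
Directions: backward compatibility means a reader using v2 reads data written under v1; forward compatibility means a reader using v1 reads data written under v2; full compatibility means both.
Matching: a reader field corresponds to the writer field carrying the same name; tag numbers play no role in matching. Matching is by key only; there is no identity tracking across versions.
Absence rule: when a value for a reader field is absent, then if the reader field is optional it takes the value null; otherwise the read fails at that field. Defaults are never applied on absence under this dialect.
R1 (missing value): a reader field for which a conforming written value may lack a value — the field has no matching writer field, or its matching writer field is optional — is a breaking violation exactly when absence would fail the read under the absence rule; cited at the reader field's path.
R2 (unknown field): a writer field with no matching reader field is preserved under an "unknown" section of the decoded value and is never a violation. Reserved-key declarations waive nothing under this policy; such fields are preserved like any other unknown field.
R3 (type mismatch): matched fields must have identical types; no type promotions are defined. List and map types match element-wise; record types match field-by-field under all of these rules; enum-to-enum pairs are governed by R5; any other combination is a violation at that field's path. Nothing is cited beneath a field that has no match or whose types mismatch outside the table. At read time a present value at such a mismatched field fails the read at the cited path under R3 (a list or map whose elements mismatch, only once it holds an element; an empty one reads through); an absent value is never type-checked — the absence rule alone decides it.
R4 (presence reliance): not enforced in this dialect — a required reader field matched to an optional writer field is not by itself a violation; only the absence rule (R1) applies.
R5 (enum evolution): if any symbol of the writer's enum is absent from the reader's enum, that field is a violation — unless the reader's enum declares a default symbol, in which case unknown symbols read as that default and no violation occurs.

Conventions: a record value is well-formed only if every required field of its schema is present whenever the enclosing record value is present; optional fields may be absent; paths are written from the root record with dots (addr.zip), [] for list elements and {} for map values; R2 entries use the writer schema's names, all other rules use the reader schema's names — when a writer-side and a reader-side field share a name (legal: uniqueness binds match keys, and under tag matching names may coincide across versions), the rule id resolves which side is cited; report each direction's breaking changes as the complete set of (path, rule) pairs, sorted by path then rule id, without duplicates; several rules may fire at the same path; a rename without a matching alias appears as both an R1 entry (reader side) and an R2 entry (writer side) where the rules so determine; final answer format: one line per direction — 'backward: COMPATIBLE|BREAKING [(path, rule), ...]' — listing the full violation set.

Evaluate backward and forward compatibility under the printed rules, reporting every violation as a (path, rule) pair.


arrows below run writer -> reader for Session
checking backward for Session: reader v2 against writer v1:
  channel <- channel (Priority -> Priority, writer optional)
  avatar <- avatar (bytes -> bytes, writer required)
  retries <- retries (int32 -> int64, writer required)
  payload <- payload (bytes -> bytes, writer required)
  primary <- primary (bool -> bool, writer optional)
  quantity <- quantity (int32 -> int32, writer optional)
  writer price: unknown to reader
  breaking: (retries, R3)
  => 1 violation(s): backward is BREAKING for Session
checking forward for Session: reader v1 against writer v2:
  channel <- channel (Priority -> Priority, writer optional)
  avatar <- avatar (bytes -> bytes, writer required)
  retries <- retries (int64 -> int32, writer required)
  payload <- payload (bytes -> bytes, writer required)
  primary <- primary (bool -> bool, writer optional)
  price: no writer match
  quantity <- quantity (int32 -> int32, writer optional)
  breaking: (retries, R3)
  => 1 violation(s): forward is BREAKING for Session

backward: BREAKING [(retries, R3)]; forward: BREAKING [(retries, R3)]


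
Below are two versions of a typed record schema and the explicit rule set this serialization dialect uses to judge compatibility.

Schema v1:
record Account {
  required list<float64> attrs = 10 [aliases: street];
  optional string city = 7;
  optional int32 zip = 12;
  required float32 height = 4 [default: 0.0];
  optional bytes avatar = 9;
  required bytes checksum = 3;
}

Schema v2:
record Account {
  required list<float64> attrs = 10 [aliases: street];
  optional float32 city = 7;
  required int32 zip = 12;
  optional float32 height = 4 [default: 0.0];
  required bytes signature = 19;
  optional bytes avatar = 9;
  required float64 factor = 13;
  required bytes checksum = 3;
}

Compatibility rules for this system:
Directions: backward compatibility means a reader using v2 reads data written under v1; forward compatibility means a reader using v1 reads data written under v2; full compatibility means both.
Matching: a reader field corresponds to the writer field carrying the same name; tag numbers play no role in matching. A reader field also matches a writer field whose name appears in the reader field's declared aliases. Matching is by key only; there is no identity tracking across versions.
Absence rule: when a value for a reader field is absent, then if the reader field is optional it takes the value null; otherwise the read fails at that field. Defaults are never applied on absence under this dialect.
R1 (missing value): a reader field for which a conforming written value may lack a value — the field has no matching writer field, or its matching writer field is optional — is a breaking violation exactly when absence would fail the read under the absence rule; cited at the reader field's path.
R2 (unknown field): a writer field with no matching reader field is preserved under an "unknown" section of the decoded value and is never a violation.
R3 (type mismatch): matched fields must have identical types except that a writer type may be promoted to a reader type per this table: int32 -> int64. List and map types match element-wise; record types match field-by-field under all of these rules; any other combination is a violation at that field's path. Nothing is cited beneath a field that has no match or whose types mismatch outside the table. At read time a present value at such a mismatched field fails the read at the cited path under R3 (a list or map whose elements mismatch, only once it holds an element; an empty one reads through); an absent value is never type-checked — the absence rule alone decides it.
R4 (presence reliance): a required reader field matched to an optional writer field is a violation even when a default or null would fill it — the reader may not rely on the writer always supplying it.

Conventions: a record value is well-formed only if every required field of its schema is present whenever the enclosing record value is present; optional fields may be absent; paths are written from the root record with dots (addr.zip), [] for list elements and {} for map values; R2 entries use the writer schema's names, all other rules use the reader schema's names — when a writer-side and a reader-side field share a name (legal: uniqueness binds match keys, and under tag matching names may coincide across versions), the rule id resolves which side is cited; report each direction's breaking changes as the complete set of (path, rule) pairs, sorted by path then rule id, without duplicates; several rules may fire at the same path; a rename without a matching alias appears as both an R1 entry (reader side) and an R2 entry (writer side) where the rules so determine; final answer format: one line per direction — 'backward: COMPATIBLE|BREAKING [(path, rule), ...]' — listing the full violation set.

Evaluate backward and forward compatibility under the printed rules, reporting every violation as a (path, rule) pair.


in Account below, arrows point writer -> reader
backward pass over Account, reader schema v2, writer schema v1:
  attrs <- attrs (list<float64> -> list<float64>, writer required)
  city <- city (string -> float32, writer optional)
  zip <- zip (int32 -> int32, writer optional)
  height <- height (float32 -> float32, writer required)
  signature: no writer-side match
  avatar <- avatar (bytes -> bytes, writer optional)
  factor: no writer-side match
  checksum <- checksum (bytes -> bytes, writer required)
  breaking: (city, R3)
  breaking: (factor, R1)
  breaking: (signature, R1)
  breaking: (zip, R1)
  breaking: (zip, R4)
  => backward: BREAKING (5)
forward pass over Account, reader schema v1, writer schema v2:
  attrs <- attrs (list<float64> -> list<float64>, writer required)
  city <- city (float32 -> string, writer optional)
  zip <- zip (int32 -> int32, writer required)
  height <- height (float32 -> float32, writer optional)
  avatar <- avatar (bytes -> bytes, writer optional)
  checksum <- checksum (bytes -> bytes, writer required)
  leftover writer field: signature
  leftover writer field: factor
  breaking: (city, R3)
  breaking: (height, R1)
  breaking: (height, R4)
  => forward: BREAKING (3)

backward: BREAKING [(city, R3), (factor, R1), (signature, R1), (zip, R1), (zip, R4)]; forward: BREAKING [(city, R3), (height, R1), (height, R4)]


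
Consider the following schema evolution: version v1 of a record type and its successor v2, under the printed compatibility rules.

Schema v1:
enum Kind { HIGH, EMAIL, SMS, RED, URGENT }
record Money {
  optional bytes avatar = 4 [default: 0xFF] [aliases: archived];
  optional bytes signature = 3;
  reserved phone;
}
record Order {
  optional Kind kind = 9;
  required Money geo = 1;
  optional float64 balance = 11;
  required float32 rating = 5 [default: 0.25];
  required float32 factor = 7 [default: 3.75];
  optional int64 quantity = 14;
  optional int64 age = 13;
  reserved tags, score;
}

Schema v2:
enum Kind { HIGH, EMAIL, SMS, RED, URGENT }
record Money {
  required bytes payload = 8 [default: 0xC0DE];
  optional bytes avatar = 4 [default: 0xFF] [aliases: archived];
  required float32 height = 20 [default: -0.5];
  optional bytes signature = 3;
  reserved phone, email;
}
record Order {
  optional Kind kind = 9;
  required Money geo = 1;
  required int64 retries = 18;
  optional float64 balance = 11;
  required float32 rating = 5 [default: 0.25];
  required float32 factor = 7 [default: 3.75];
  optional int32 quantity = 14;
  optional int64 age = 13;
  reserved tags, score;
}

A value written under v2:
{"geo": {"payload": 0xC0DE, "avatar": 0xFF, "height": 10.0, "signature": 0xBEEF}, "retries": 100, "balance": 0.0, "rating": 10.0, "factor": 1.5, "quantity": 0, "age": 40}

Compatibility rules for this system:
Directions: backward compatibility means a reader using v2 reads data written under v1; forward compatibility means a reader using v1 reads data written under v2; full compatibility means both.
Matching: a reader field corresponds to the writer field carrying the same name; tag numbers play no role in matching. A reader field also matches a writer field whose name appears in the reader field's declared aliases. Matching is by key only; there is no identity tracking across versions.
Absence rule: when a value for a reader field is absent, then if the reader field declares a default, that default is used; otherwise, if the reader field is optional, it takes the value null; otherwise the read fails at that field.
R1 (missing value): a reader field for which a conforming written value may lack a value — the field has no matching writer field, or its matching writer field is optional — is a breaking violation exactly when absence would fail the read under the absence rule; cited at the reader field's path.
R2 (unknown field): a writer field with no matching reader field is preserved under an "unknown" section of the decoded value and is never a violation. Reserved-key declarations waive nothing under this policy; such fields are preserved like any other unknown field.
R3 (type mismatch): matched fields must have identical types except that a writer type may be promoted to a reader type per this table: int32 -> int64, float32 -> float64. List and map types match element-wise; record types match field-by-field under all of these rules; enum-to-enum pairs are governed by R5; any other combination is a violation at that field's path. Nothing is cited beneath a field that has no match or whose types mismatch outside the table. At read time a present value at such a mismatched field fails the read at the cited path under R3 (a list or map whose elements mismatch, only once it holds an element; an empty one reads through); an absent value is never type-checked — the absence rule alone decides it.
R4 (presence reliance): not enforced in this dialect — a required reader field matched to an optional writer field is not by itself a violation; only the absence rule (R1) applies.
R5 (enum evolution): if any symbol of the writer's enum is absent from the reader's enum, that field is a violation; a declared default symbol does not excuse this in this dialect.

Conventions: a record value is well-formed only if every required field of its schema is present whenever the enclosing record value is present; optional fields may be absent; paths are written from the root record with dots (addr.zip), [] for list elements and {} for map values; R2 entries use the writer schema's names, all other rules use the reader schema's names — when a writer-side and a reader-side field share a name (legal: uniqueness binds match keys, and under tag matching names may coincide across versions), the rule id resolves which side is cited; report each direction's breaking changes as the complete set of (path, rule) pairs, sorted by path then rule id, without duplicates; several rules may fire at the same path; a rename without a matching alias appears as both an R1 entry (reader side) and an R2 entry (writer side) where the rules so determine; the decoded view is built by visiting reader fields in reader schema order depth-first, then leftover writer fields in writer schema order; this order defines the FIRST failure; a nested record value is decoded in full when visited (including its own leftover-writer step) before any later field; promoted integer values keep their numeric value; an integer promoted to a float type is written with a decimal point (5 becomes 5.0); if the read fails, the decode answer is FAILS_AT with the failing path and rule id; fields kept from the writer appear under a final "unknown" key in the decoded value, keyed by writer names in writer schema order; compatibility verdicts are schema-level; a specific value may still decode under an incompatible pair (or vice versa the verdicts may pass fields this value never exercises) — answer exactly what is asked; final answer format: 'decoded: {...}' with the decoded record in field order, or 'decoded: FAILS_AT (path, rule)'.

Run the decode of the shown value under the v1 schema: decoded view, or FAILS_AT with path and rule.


decoded: {"kind": null, "geo": {"avatar": 0xFF, "signature": 0xBEEF, "unknown": {"payload": 0xC0DE, "height": 10.0}}, "balance": 0.0, "rating": 10.0, "factor": 1.5, "quantity": 0, "age": 40, "unknown": {"retries": 100}}

in Order below, arrows point writer -> reader
decoding the Order value with the v1 reader:
  kind := null (not supplied -> null)
  geo.avatar := 0xFF
  geo.signature := 0xBEEF
  writer geo.payload: kept under "unknown"
  writer geo.height: kept under "unknown"
  balance := 0.0
  rating := 10.0
  factor := 1.5
  quantity := 0 (int32 -> int64)
  age := 40
  writer retries: kept under "unknown"
  => decoded: {"kind": null, "geo": {"avatar": 0xFF, "signature": 0xBEEF, "unknown": {"payload": 0xC0DE, "height": 10.0}}, "balance": 0.0, "rating": 10.0, "factor": 1.5, "quantity": 0, "age": 40, "unknown": {"retries": 100}}
remaining Order differences; none change what is asked:
  field quantity in record Order: type int64 changed to int32 -> changes Order's schema-level verdicts only — the decode of this value is the same
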